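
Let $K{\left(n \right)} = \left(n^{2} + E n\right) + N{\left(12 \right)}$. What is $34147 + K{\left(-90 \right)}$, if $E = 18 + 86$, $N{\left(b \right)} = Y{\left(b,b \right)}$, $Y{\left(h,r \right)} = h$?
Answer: $32899$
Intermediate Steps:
$N{\left(b \right)} = b$
$E = 104$
$K{\left(n \right)} = 12 + n^{2} + 104 n$ ($K{\left(n \right)} = \left(n^{2} + 104 n\right) + 12 = 12 + n^{2} + 104 n$)
$34147 + K{\left(-90 \right)} = 34147 + \left(12 + \left(-90\right)^{2} + 104 \left(-90\right)\right) = 34147 + \left(12 + 8100 - 9360\right) = 34147 - 1248 = 32899$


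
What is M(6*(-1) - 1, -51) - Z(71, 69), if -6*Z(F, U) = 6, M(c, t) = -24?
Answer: -23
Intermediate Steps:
Z(F, U) = -1 (Z(F, U) = -⅙*6 = -1)
M(6*(-1) - 1, -51) - Z(71, 69) = -24 - 1*(-1) = -24 + 1 = -23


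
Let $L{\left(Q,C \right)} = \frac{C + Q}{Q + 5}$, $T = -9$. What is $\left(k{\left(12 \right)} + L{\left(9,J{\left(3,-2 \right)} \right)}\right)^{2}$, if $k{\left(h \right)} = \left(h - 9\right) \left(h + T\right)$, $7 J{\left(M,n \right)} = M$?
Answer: $\frac{224676}{2401} \approx 93.576$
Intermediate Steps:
$J{\left(M,n \right)} = \frac{M}{7}$
$L{\left(Q,C \right)} = \frac{C + Q}{5 + Q}$
$k{\left(h \right)} = \left(-9 + h\right)^{2}$ ($k{\left(h \right)} = \left(h - 9\right) \left(h - 9\right) = \left(-9 + h\right) \left(-9 + h\right) = \left(-9 + h\right)^{2}$)
$\left(k{\left(12 \right)} + L{\left(9,J{\left(3,-2 \right)} \right)}\right)^{2} = \left(\left(81 + 12^{2} - 216\right) + \frac{\frac{1}{7} \cdot 3 + 9}{5 + 9}\right)^{2} = \left(\left(81 + 144 - 216\right) + \frac{\frac{3}{7} + 9}{14}\right)^{2} = \left(9 + \frac{1}{14} \cdot \frac{66}{7}\right)^{2} = \left(9 + \frac{33}{49}\right)^{2} = \left(\frac{474}{49}\right)^{2} = \frac{224676}{2401}$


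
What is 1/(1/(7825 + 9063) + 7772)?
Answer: 16888/131253537 ≈ 0.00012867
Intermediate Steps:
1/(1/(7825 + 9063) + 7772) = 1/(1/16888 + 7772) = 1/(131253537/16888) = 16888/131253537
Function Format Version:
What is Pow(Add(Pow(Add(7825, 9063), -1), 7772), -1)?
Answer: Rational(16888, 131253537) ≈ 0.00012867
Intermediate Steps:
Pow(Add(Pow(Add(7825, 9063), -1), 7772), -1) = Pow(Add(Pow(16888, -1), 7772), -1) = Pow(Add(Rational(1, 16888), 7772), -1) = Pow(Rational(131253537, 16888), -1) = Rational(16888, 131253537)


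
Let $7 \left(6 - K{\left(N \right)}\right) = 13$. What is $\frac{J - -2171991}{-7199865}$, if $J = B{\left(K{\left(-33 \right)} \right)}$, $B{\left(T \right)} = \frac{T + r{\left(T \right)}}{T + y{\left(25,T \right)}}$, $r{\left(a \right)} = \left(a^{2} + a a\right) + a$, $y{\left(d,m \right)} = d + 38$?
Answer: $- \frac{1190975413}{3947925975} \approx -0.30167$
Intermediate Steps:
$y{\left(d,m \right)} = 38 + d$
$K{\left(N \right)} = \frac{29}{7}$ ($K{\left(N \right)} = 6 - \frac{13}{7} = \frac{29}{7}$)
$r{\left(a \right)} = a + 2 a^{2}$ ($r{\left(a \right)} = \left(a^{2} + a^{2}\right) + a = 2 a^{2} + a = a + 2 a^{2}$)
$B{\left(T \right)} = \frac{T + T \left(1 + 2 T\right)}{63 + T}$ ($B{\left(T \right)} = \frac{T + T \left(1 + 2 T\right)}{T + \left(38 + 25\right)} = \frac{T + T \left(1 + 2 T\right)}{T + 63} = \frac{T + T \left(1 + 2 T\right)}{63 + T}$)
$J = \frac{1044}{1645}$ ($J = 2 \cdot \frac{29}{7} \frac{1}{63 + \frac{29}{7}} \left(1 + \frac{29}{7}\right) = 2 \cdot \frac{29}{7} \frac{1}{\frac{470}{7}} \cdot \frac{36}{7} = 2 \cdot \frac{29}{7} \cdot \frac{7}{470} \cdot \frac{36}{7} = \frac{1044}{1645} \approx 0.63465$)
$\frac{J - -2171991}{-7199865} = \frac{\frac{1044}{1645} - -2171991}{-7199865} = \left(\frac{1044}{1645} + 2171991\right) \left(- \frac{1}{7199865}\right) = \frac{3572926239}{1645} \left(- \frac{1}{7199865}\right) = - \frac{1190975413}{3947925975}$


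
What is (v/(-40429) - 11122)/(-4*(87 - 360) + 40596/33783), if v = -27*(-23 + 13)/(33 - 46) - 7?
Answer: -65825804258613/6470138783888 ≈ -10.174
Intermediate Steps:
v = -361/13 (v = -(-270)/(-13) - 7 = -(-270)*(-1)/13 - 7 = -27*10/13 - 7 = -270/13 - 7 = -361/13 ≈ -27.769)
(v/(-40429) - 11122)/(-4*(87 - 360) + 40596/33783) = (-361/13/(-40429) - 11122)/(-4*(87 - 360) + 40596/33783) = (-361/13*(-1/40429) - 11122)/(-4*(-273) + 40596*(1/33783)) = (361/525577 - 11122)/(1092 + 13532/11261) = -5845467033/(525577*12310544/11261) = -5845467033/525577*11261/12310544 = -65825804258613/6470138783888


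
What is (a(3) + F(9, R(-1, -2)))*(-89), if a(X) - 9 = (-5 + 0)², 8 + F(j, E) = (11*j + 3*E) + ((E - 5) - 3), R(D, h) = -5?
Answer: -8633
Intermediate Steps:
F(j, E) = -16 + 4*E + 11*j (F(j, E) = -8 + ((11*j + 3*E) + ((E - 5) - 3)) = -8 + ((3*E + 11*j) + ((-5 + E) - 3)) = -8 + ((3*E + 11*j) + (-8 + E)) = -8 + (-8 + 4*E + 11*j) = -16 + 4*E + 11*j)
a(X) = 34 (a(X) = 9 + (-5 + 0)² = 9 + (-5)² = 9 + 25 = 34)
(a(3) + F(9, R(-1, -2)))*(-89) = (34 + (-16 + 4*(-5) + 11*9))*(-89) = (34 + (-16 - 20 + 99))*(-89) = (34 + 63)*(-89) = 97*(-89) = -8633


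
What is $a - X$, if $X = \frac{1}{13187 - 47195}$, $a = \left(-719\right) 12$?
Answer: $- \frac{293421023}{34008} \approx -8628.0$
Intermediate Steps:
$a = -8628$
$X = - \frac{1}{34008}$ ($X = \frac{1}{-34008} = - \frac{1}{34008} \approx -2.9405 \cdot 10^{-5}$)
$a - X = -8628 - - \frac{1}{34008} = -8628 + \frac{1}{34008} = - \frac{293421023}{34008}$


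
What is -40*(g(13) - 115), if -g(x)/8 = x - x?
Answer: 4600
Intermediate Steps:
g(x) = 0 (g(x) = -8*(x - x) = -8*0 = 0)
-40*(g(13) - 115) = -40*(0 - 115) = -40*(-115) = 4600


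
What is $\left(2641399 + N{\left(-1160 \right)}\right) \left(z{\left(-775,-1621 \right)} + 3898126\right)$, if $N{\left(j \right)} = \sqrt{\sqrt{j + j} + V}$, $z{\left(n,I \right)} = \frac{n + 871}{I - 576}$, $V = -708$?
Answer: $\frac{22621423688273674}{2197} + \frac{17128365452 \sqrt{-177 + i \sqrt{145}}}{2197} \approx 1.0297 \cdot 10^{13} + 1.0378 \cdot 10^{8} i$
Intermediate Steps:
$z{\left(n,I \right)} = \frac{871 + n}{-576 + I}$
$N{\left(j \right)} = \sqrt{-708 + \sqrt{2} \sqrt{j}}$ ($N{\left(j \right)} = \sqrt{\sqrt{j + j} - 708} = \sqrt{\sqrt{2 j} - 708} = \sqrt{\sqrt{2} \sqrt{j} - 708} = \sqrt{-708 + \sqrt{2} \sqrt{j}}$)
$\left(2641399 + N{\left(-1160 \right)}\right) \left(z{\left(-775,-1621 \right)} + 3898126\right) = \left(2641399 + \sqrt{-708 + \sqrt{2} \sqrt{-1160}}\right) \left(\frac{871 - 775}{-576 - 1621} + 3898126\right) = \left(2641399 + \sqrt{-708 + \sqrt{2} \cdot 2 i \sqrt{290}}\right) \left(\frac{1}{-2197} \cdot 96 + 3898126\right) = \left(2641399 + \sqrt{-708 + 4 i \sqrt{145}}\right) \left(\left(- \frac{1}{2197}\right) 96 + 3898126\right) = \left(2641399 + \sqrt{-708 + 4 i \sqrt{145}}\right) \left(- \frac{96}{2197} + 3898126\right) = \left(2641399 + \sqrt{-708 + 4 i \sqrt{145}}\right) \frac{8564182726}{2197} = \frac{22621423688273674}{2197} + \frac{8564182726 \sqrt{-708 + 4 i \sqrt{145}}}{2197}$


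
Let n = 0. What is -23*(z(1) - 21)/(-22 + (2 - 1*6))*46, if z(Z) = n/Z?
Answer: -11109/13 ≈ -854.54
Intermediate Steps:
z(Z) = 0 (z(Z) = 0/Z = 0)
-23*(z(1) - 21)/(-22 + (2 - 1*6))*46 = -23*(0 - 21)/(-22 + (2 - 1*6))*46 = -(-483)/(-22 + (2 - 6))*46 = -(-483)/(-22 - 4)*46 = -(-483)/(-26)*46 = -(-483)*(-1)/26*46 = -23*21/26*46 = -483/26*46 = -11109/13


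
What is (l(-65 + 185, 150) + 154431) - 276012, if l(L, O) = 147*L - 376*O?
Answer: -160341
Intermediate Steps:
l(L, O) = -376*O + 147*L
(l(-65 + 185, 150) + 154431) - 276012 = ((-376*150 + 147*(-65 + 185)) + 154431) - 276012 = ((-56400 + 147*120) + 154431) - 276012 = ((-56400 + 17640) + 154431) - 276012 = (-38760 + 154431) - 276012 = 115671 - 276012 = -160341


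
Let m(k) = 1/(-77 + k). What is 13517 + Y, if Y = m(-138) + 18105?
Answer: 6798729/215 ≈ 31622.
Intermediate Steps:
Y = 3892574/215 (Y = 1/(-77 - 138) + 18105 = 1/(-215) + 18105 = -1/215 + 18105 = 3892574/215 ≈ 18105.)
13517 + Y = 13517 + 3892574/215 = 6798729/215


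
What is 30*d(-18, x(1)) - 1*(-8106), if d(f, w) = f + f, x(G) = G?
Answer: 7026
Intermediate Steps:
d(f, w) = 2*f
30*d(-18, x(1)) - 1*(-8106) = 30*(2*(-18)) - 1*(-8106) = 30*(-36) + 8106 = -1080 + 8106 = 7026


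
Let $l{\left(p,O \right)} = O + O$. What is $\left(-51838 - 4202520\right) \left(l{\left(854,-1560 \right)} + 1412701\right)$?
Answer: $-5996862203998$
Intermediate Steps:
$l{\left(p,O \right)} = 2 O$
$\left(-51838 - 4202520\right) \left(l{\left(854,-1560 \right)} + 1412701\right) = \left(-51838 - 4202520\right) \left(2 \left(-1560\right) + 1412701\right) = - 4254358 \left(-3120 + 1412701\right) = \left(-4254358\right) 1409581 = -5996862203998$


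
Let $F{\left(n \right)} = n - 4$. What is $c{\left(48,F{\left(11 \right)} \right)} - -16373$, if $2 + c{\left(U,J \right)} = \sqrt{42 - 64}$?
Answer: $16371 + i \sqrt{22} \approx 16371.0 + 4.6904 i$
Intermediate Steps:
$F{\left(n \right)} = -4 + n$ ($F{\left(n \right)} = n - 4 = -4 + n$)
$c{\left(U,J \right)} = -2 + i \sqrt{22}$ ($c{\left(U,J \right)} = -2 + \sqrt{42 - 64} = -2 + \sqrt{-22} = -2 + i \sqrt{22}$)
$c{\left(48,F{\left(11 \right)} \right)} - -16373 = \left(-2 + i \sqrt{22}\right) - -16373 = \left(-2 + i \sqrt{22}\right) + 16373 = 16371 + i \sqrt{22}$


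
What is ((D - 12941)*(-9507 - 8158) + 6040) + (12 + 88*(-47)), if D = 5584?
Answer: 129963321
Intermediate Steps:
((D - 12941)*(-9507 - 8158) + 6040) + (12 + 88*(-47)) = ((5584 - 12941)*(-9507 - 8158) + 6040) + (12 + 88*(-47)) = (-7357*(-17665) + 6040) + (12 - 4136) = (129961405 + 6040) - 4124 = 129967445 - 4124 = 129963321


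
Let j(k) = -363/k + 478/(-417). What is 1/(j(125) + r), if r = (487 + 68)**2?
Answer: 52125/16055592004 ≈ 3.2465e-6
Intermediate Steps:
r = 308025 (r = 555**2 = 308025)
j(k) = -478/417 - 363/k (j(k) = -363/k + 478*(-1/417) = -363/k - 478/417 = -478/417 - 363/k)
1/(j(125) + r) = 1/((-478/417 - 363/125) + 308025) = 1/(-211121/52125 + 308025) = 1/(16055592004/52125) = 52125/16055592004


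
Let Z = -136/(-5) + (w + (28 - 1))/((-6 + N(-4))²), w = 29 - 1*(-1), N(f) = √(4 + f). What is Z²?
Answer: 2982529/3600 ≈ 828.48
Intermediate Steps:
w = 30 (w = 29 + 1 = 30)
Z = 1727/60 (Z = -136/(-5) + (30 + (28 - 1))/((-6 + √(4 - 4))²) = -136*(-⅕) + (30 + 27)/((-6 + √0)²) = 136/5 + 57/((-6 + 0)²) = 136/5 + 57/((-6)²) = 136/5 + 57/36 = 136/5 + 57*(1/36) = 136/5 + 19/12 = 1727/60 ≈ 28.783)
Z² = (1727/60)² = 2982529/3600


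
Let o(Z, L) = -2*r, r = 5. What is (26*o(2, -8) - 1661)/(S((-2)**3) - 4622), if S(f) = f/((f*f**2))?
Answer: 122944/295807 ≈ 0.41562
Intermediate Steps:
S(f) = f**(-2) (S(f) = f/(f**3) = f/f**3 = f**(-2))
o(Z, L) = -10 (o(Z, L) = -2*5 = -10)
(26*o(2, -8) - 1661)/(S((-2)**3) - 4622) = (26*(-10) - 1661)/(((-2)**3)**(-2) - 4622) = (-260 - 1661)/((-8)**(-2) - 4622) = -1921/(1/64 - 4622) = -1921/(-295807/64) = -1921*(-64/295807) = 122944/295807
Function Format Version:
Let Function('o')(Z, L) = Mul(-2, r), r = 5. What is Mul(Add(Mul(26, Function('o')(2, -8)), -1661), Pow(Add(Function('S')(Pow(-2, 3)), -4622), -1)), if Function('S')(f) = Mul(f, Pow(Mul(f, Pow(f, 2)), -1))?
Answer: Rational(122944, 295807) ≈ 0.41562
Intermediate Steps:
Function('S')(f) = Pow(f, -2) (Function('S')(f) = Mul(f, Pow(Pow(f, 3), -1)) = Mul(f, Pow(f, -3)) = Pow(f, -2))
Function('o')(Z, L) = -10 (Function('o')(Z, L) = Mul(-2, 5) = -10)
Mul(Add(Mul(26, Function('o')(2, -8)), -1661), Pow(Add(Function('S')(Pow(-2, 3)), -4622), -1)) = Mul(Add(Mul(26, -10), -1661), Pow(Add(Pow(Pow(-2, 3), -2), -4622), -1)) = Mul(Add(-260, -1661), Pow(Add(Pow(-8, -2), -4622), -1)) = Mul(-1921, Pow(Add(Rational(1, 64), -4622), -1)) = Mul(-1921, Pow(Rational(-295807, 64), -1)) = Mul(-1921, Rational(-64, 295807)) = Rational(122944, 295807)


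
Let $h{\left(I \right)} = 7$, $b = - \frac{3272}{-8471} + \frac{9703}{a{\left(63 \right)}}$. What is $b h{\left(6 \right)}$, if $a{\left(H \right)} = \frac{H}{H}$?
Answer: $\frac{575381695}{8471} \approx 67924.0$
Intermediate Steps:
$a{\left(H \right)} = 1$
$b = \frac{82197385}{8471}$ ($b = - \frac{3272}{-8471} + \frac{9703}{1} = \left(-3272\right) \left(- \frac{1}{8471}\right) + 9703 \cdot 1 = \frac{3272}{8471} + 9703 = \frac{82197385}{8471} \approx 9703.4$)
$b h{\left(6 \right)} = \frac{82197385}{8471} \cdot 7 = \frac{575381695}{8471}$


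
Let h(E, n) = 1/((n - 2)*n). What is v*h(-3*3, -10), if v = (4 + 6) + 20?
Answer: ¼ ≈ 0.25000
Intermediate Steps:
v = 30 (v = 10 + 20 = 30)
h(E, n) = 1/(n*(-2 + n)) (h(E, n) = 1/((-2 + n)*n) = 1/(n*(-2 + n)))
v*h(-3*3, -10) = 30*(1/((-10)*(-2 - 10))) = 30*(-⅒/(-12)) = 30*(-⅒*(-1/12)) = 30*(1/120) = ¼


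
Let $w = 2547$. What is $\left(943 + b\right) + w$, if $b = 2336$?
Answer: $5826$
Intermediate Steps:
$\left(943 + b\right) + w = \left(943 + 2336\right) + 2547 = 3279 + 2547 = 5826$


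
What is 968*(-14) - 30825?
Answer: -44377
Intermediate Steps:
968*(-14) - 30825 = -13552 - 30825 = -44377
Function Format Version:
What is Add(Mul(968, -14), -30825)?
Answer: -44377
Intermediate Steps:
Add(Mul(968, -14), -30825) = Add(-13552, -30825) = -44377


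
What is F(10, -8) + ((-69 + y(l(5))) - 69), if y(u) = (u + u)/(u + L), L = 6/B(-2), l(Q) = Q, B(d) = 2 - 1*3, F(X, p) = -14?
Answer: -162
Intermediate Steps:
B(d) = -1 (B(d) = 2 - 3 = -1)
L = -6 (L = 6/(-1) = 6*(-1) = -6)
y(u) = 2*u/(-6 + u) (y(u) = (u + u)/(u - 6) = (2*u)/(-6 + u) = 2*u/(-6 + u))
F(10, -8) + ((-69 + y(l(5))) - 69) = -14 + ((-69 + 2*5/(-6 + 5)) - 69) = -14 + ((-69 + 2*5/(-1)) - 69) = -14 + ((-69 + 2*5*(-1)) - 69) = -14 + ((-69 - 10) - 69) = -14 + (-79 - 69) = -14 - 148 = -162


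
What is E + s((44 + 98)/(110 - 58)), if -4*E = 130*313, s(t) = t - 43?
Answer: -132766/13 ≈ -10213.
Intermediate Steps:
s(t) = -43 + t
E = -20345/2 (E = -65*313/2 = -¼*40690 = -20345/2 ≈ -10173.)
E + s((44 + 98)/(110 - 58)) = -20345/2 + (-43 + (44 + 98)/(110 - 58)) = -20345/2 + (-43 + 142/52) = -20345/2 + (-43 + 142*(1/52)) = -20345/2 + (-43 + 71/26) = -20345/2 - 1047/26 = -132766/13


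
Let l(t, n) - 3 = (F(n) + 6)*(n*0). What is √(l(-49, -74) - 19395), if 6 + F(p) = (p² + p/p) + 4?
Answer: 8*I*√303 ≈ 139.26*I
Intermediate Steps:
F(p) = -1 + p² (F(p) = -6 + ((p² + p/p) + 4) = -6 + ((p² + 1) + 4) = -6 + ((1 + p²) + 4) = -6 + (5 + p²) = -1 + p²)
l(t, n) = 3 (l(t, n) = 3 + ((-1 + n²) + 6)*(n*0) = 3 + (5 + n²)*0 = 3 + 0 = 3)
√(l(-49, -74) - 19395) = √(3 - 19395) = √(-19392) = 8*I*√303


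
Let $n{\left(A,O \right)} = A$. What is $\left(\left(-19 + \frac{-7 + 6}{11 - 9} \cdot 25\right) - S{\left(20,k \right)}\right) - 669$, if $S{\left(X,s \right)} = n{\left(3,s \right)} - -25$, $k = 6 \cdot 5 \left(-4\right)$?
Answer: $- \frac{1457}{2} \approx -728.5$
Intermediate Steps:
$k = -120$ ($k = 30 \left(-4\right) = -120$)
$S{\left(X,s \right)} = 28$ ($S{\left(X,s \right)} = 3 - -25 = 3 + 25 = 28$)
$\left(\left(-19 + \frac{-7 + 6}{11 - 9} \cdot 25\right) - S{\left(20,k \right)}\right) - 669 = \left(\left(-19 + \frac{-7 + 6}{11 - 9} \cdot 25\right) - 28\right) - 669 = \left(\left(-19 + - \frac{1}{2} \cdot 25\right) - 28\right) - 669 = \left(\left(-19 + \left(-1\right) \frac{1}{2} \cdot 25\right) - 28\right) - 669 = \left(\left(-19 - \frac{25}{2}\right) - 28\right) - 669 = \left(- \frac{63}{2} - 28\right) - 669 = - \frac{119}{2} - 669 = - \frac{1457}{2}$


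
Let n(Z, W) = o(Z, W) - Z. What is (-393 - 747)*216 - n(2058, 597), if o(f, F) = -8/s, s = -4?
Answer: -244184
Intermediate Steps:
o(f, F) = 2 (o(f, F) = -8/(-4) = -8*(-¼) = 2)
n(Z, W) = 2 - Z
(-393 - 747)*216 - n(2058, 597) = (-393 - 747)*216 - (2 - 1*2058) = -1140*216 - (2 - 2058) = -246240 - 1*(-2056) = -246240 + 2056 = -244184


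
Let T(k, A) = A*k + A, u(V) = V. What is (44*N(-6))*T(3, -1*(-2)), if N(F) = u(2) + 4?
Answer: 2112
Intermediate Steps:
N(F) = 6 (N(F) = 2 + 4 = 6)
T(k, A) = A + A*k
(44*N(-6))*T(3, -1*(-2)) = (44*6)*((-1*(-2))*(1 + 3)) = 264*(2*4) = 264*8 = 2112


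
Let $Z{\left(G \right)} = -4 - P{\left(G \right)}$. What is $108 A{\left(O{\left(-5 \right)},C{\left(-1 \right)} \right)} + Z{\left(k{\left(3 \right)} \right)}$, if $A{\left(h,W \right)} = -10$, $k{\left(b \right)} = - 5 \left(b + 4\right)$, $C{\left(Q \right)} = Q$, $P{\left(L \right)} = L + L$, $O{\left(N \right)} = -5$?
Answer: $-1014$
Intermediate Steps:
$P{\left(L \right)} = 2 L$
$k{\left(b \right)} = -20 - 5 b$ ($k{\left(b \right)} = - 5 \left(4 + b\right) = -20 - 5 b$)
$Z{\left(G \right)} = -4 - 2 G$
$108 A{\left(O{\left(-5 \right)},C{\left(-1 \right)} \right)} + Z{\left(k{\left(3 \right)} \right)} = 108 \left(-10\right) - \left(4 + 2 \left(-20 - 15\right)\right) = -1080 - \left(4 + 2 \left(-20 - 15\right)\right) = -1080 - -66 = -1080 + \left(-4 + 70\right) = -1080 + 66 = -1014$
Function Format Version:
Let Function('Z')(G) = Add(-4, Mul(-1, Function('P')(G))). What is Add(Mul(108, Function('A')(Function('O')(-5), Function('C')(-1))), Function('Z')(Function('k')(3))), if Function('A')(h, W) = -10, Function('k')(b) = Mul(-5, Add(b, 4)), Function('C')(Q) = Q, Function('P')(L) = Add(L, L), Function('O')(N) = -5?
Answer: -1014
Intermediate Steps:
Function('P')(L) = Mul(2, L)
Function('k')(b) = Add(-20, Mul(-5, b)) (Function('k')(b) = Mul(-5, Add(4, b)) = Add(-20, Mul(-5, b)))
Function('Z')(G) = Add(-4, Mul(-2, G)) (Function('Z')(G) = Add(-4, Mul(-1, Mul(2, G))) = Add(-4, Mul(-2, G)))
Add(Mul(108, Function('A')(Function('O')(-5), Function('C')(-1))), Function('Z')(Function('k')(3))) = Add(Mul(108, -10), Add(-4, Mul(-2, Add(-20, Mul(-5, 3))))) = Add(-1080, Add(-4, Mul(-2, Add(-20, -15)))) = Add(-1080, Add(-4, Mul(-2, -35))) = Add(-1080, Add(-4, 70)) = Add(-1080, 66) = -1014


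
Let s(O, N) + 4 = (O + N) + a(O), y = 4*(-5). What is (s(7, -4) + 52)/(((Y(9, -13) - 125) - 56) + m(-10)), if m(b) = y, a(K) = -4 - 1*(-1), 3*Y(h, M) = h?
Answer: -8/33 ≈ -0.24242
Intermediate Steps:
Y(h, M) = h/3
a(K) = -3 (a(K) = -4 + 1 = -3)
y = -20
s(O, N) = -7 + N + O (s(O, N) = -4 + ((O + N) - 3) = -4 + ((N + O) - 3) = -4 + (-3 + N + O) = -7 + N + O)
m(b) = -20
(s(7, -4) + 52)/(((Y(9, -13) - 125) - 56) + m(-10)) = ((-7 - 4 + 7) + 52)/((((1/3)*9 - 125) - 56) - 20) = (-4 + 52)/(((3 - 125) - 56) - 20) = 48/((-122 - 56) - 20) = 48/(-178 - 20) = 48/(-198) = 48*(-1/198) = -8/33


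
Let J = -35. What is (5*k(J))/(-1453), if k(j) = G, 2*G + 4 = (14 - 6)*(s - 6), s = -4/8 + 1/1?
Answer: 120/1453 ≈ 0.082588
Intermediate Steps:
s = 1/2 (s = -4*1/8 + 1*1 = -1/2 + 1 = 1/2 ≈ 0.50000)
G = -24 (G = -2 + ((14 - 6)*(1/2 - 6))/2 = -2 + (8*(-11/2))/2 = -2 + (1/2)*(-44) = -2 - 22 = -24)
k(j) = -24
(5*k(J))/(-1453) = (5*(-24))/(-1453) = -120*(-1/1453) = 120/1453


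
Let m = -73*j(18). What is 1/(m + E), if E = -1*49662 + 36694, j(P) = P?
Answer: -1/14282 ≈ -7.0018e-5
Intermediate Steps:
m = -1314 (m = -73*18 = -1314)
E = -12968 (E = -49662 + 36694 = -12968)
1/(m + E) = 1/(-1314 - 12968) = 1/(-14282) = -1/14282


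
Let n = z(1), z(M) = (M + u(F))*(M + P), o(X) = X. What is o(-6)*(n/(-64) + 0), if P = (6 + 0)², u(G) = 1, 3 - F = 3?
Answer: 111/16 ≈ 6.9375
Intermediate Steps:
F = 0 (F = 3 - 1*3 = 3 - 3 = 0)
P = 36 (P = 6² = 36)
z(M) = (1 + M)*(36 + M) (z(M) = (M + 1)*(M + 36) = (1 + M)*(36 + M))
n = 74 (n = 36 + 1² + 37*1 = 36 + 1 + 37 = 74)
o(-6)*(n/(-64) + 0) = -6*(74/(-64) + 0) = -6*(74*(-1/64) + 0) = -6*(-37/32 + 0) = -6*(-37/32) = 111/16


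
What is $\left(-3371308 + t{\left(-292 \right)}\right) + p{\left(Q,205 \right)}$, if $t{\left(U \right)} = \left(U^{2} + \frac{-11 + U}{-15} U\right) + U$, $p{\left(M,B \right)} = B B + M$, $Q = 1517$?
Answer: $- \frac{16243462}{5} \approx -3.2487 \cdot 10^{6}$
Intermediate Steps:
$p{\left(M,B \right)} = M + B^{2}$ ($p{\left(M,B \right)} = B^{2} + M = M + B^{2}$)
$t{\left(U \right)} = U + U^{2} + U \left(\frac{11}{15} - \frac{U}{15}\right)$ ($t{\left(U \right)} = \left(U^{2} + \left(-11 + U\right) \left(- \frac{1}{15}\right) U\right) + U = \left(U^{2} + \left(\frac{11}{15} - \frac{U}{15}\right) U\right) + U = \left(U^{2} + U \left(\frac{11}{15} - \frac{U}{15}\right)\right) + U = U + U^{2} + U \left(\frac{11}{15} - \frac{U}{15}\right)$)
$\left(-3371308 + t{\left(-292 \right)}\right) + p{\left(Q,205 \right)} = \left(-3371308 + \frac{2}{15} \left(-292\right) \left(13 + 7 \left(-292\right)\right)\right) + \left(1517 + 205^{2}\right) = \left(-3371308 + \frac{2}{15} \left(-292\right) \left(13 - 2044\right)\right) + \left(1517 + 42025\right) = \left(-3371308 + \frac{2}{15} \left(-292\right) \left(-2031\right)\right) + 43542 = \left(-3371308 + \frac{395368}{5}\right) + 43542 = - \frac{16461172}{5} + 43542 = - \frac{16243462}{5}$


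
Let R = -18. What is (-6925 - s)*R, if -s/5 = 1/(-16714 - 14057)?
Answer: 426178360/3419 ≈ 1.2465e+5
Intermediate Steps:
s = 5/30771 (s = -5/(-16714 - 14057) = -5/(-30771) = -5*(-1/30771) = 5/30771 ≈ 0.00016249)
(-6925 - s)*R = (-6925 - 1*5/30771)*(-18) = (-6925 - 5/30771)*(-18) = -213089180/30771*(-18) = 426178360/3419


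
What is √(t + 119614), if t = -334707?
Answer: I*√215093 ≈ 463.78*I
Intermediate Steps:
√(t + 119614) = √(-334707 + 119614) = √(-215093) = I*√215093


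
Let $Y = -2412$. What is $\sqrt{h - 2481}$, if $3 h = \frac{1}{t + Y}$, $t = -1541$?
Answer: $\frac{2 i \sqrt{87229408155}}{11859} \approx 49.81 i$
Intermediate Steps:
$h = - \frac{1}{11859}$ ($h = \frac{1}{3 \left(-1541 - 2412\right)} = \frac{1}{3 \left(-3953\right)} = \frac{1}{3} \left(- \frac{1}{3953}\right) = - \frac{1}{11859} \approx -8.4324 \cdot 10^{-5}$)
$\sqrt{h - 2481} = \sqrt{- \frac{1}{11859} - 2481} = \sqrt{- \frac{29422180}{11859}} = \frac{2 i \sqrt{87229408155}}{11859}$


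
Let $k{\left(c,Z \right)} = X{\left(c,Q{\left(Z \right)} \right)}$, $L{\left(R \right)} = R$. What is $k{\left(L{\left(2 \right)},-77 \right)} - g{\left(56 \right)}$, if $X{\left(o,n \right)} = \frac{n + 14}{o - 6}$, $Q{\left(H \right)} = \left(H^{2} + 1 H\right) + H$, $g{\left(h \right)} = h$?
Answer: $- \frac{6013}{4} \approx -1503.3$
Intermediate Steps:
$Q{\left(H \right)} = H^{2} + 2 H$ ($Q{\left(H \right)} = \left(H^{2} + H\right) + H = \left(H + H^{2}\right) + H = H^{2} + 2 H$)
$X{\left(o,n \right)} = \frac{14 + n}{-6 + o}$
$k{\left(c,Z \right)} = \frac{14 + Z \left(2 + Z\right)}{-6 + c}$
$k{\left(L{\left(2 \right)},-77 \right)} - g{\left(56 \right)} = \frac{14 - 77 \left(2 - 77\right)}{-6 + 2} - 56 = \frac{14 - -5775}{-4} - 56 = - \frac{14 + 5775}{4} - 56 = \left(- \frac{1}{4}\right) 5789 - 56 = - \frac{5789}{4} - 56 = - \frac{6013}{4}$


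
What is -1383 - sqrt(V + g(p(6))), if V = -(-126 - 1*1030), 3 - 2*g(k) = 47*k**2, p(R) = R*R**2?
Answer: -1383 - I*sqrt(4381034)/2 ≈ -1383.0 - 1046.5*I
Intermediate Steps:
p(R) = R**3
g(k) = 3/2 - 47*k**2/2
V = 1156 (V = -(-126 - 1030) = -1*(-1156) = 1156)
-1383 - sqrt(V + g(p(6))) = -1383 - sqrt(1156 + (3/2 - 47*(6**3)**2/2)) = -1383 - sqrt(1156 + (3/2 - 47/2*216**2)) = -1383 - sqrt(1156 + (3/2 - 47/2*46656)) = -1383 - sqrt(1156 + (3/2 - 1096416)) = -1383 - sqrt(1156 - 2192829/2) = -1383 - sqrt(-2190517/2) = -1383 - I*sqrt(4381034)/2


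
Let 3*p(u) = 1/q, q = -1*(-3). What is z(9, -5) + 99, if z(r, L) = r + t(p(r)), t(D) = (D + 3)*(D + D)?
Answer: 8804/81 ≈ 108.69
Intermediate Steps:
q = 3
p(u) = 1/9 (p(u) = (1/3)/3 = (1/3)*(1/3) = 1/9)
t(D) = 2*D*(3 + D) (t(D) = (3 + D)*(2*D) = 2*D*(3 + D))
z(r, L) = 56/81 + r (z(r, L) = r + 2*(1/9)*(3 + 1/9) = r + 2*(1/9)*(28/9) = r + 56/81 = 56/81 + r)
z(9, -5) + 99 = (56/81 + 9) + 99 = 785/81 + 99 = 8804/81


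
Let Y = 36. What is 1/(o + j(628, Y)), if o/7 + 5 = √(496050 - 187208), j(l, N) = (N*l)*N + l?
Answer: 814481/663364166103 - 7*√308842/663364166103 ≈ 1.2219e-6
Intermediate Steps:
j(l, N) = l + l*N² (j(l, N) = l*N² + l = l + l*N²)
o = -35 + 7*√308842 (o = -35 + 7*√(496050 - 187208) = -35 + 7*√308842 ≈ 3855.1)
1/(o + j(628, Y)) = 1/((-35 + 7*√308842) + 628*(1 + 36²)) = 1/((-35 + 7*√308842) + 628*(1 + 1296)) = 1/((-35 + 7*√308842) + 628*1297) = 1/((-35 + 7*√308842) + 814516) = 1/(814481 + 7*√308842)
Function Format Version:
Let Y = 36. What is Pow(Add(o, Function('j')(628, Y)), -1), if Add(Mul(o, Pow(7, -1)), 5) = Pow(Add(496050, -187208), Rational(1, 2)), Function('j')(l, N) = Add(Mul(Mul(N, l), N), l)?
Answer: Add(Rational(814481, 663364166103), Mul(Rational(-7, 663364166103), Pow(308842, Rational(1, 2)))) ≈ 1.2219e-6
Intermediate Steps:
Function('j')(l, N) = Add(l, Mul(l, Pow(N, 2))) (Function('j')(l, N) = Add(Mul(l, Pow(N, 2)), l) = Add(l, Mul(l, Pow(N, 2))))
o = Add(-35, Mul(7, Pow(308842, Rational(1, 2)))) (o = Add(-35, Mul(7, Pow(Add(496050, -187208), Rational(1, 2)))) = Add(-35, Mul(7, Pow(308842, Rational(1, 2)))) ≈ 3855.1)
Pow(Add(o, Function('j')(628, Y)), -1) = Pow(Add(Add(-35, Mul(7, Pow(308842, Rational(1, 2)))), Mul(628, Add(1, Pow(36, 2)))), -1) = Pow(Add(Add(-35, Mul(7, Pow(308842, Rational(1, 2)))), Mul(628, Add(1, 1296))), -1) = Pow(Add(Add(-35, Mul(7, Pow(308842, Rational(1, 2)))), Mul(628, 1297)), -1) = Pow(Add(Add(-35, Mul(7, Pow(308842, Rational(1, 2)))), 814516), -1) = Pow(Add(814481, Mul(7, Pow(308842, Rational(1, 2)))), -1)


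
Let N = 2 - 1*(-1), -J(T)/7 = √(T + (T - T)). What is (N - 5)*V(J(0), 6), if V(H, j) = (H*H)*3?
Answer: 0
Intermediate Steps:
J(T) = -7*√T (J(T) = -7*√(T + (T - T)) = -7*√(T + 0) = -7*√T)
V(H, j) = 3*H² (V(H, j) = H²*3 = 3*H²)
N = 3 (N = 2 + 1 = 3)
(N - 5)*V(J(0), 6) = (3 - 5)*(3*(-7*√0)²) = -6*(-7*0)² = -6*0² = -6*0 = -2*0 = 0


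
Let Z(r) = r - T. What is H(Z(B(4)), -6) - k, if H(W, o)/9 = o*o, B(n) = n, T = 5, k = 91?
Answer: 233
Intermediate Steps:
Z(r) = -5 + r (Z(r) = r - 1*5 = r - 5 = -5 + r)
H(W, o) = 9*o² (H(W, o) = 9*(o*o) = 9*o²)
H(Z(B(4)), -6) - k = 9*(-6)² - 1*91 = 9*36 - 91 = 324 - 91 = 233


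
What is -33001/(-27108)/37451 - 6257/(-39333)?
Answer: 2117846751763/13310571813588 ≈ 0.15911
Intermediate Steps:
-33001/(-27108)/37451 - 6257/(-39333) = -33001*(-1/27108)*(1/37451) - 6257*(-1/39333) = (33001/27108)*(1/37451) + 6257/39333 = 33001/1015221708 + 6257/39333 = 2117846751763/13310571813588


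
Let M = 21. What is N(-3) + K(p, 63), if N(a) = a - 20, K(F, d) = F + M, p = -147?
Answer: -149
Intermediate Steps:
K(F, d) = 21 + F (K(F, d) = F + 21 = 21 + F)
N(a) = -20 + a
N(-3) + K(p, 63) = (-20 - 3) + (21 - 147) = -23 - 126 = -149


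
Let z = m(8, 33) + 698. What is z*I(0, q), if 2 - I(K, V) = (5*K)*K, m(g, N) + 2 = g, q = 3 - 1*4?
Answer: 1408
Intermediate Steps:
q = -1 (q = 3 - 4 = -1)
m(g, N) = -2 + g
I(K, V) = 2 - 5*K**2 (I(K, V) = 2 - 5*K*K = 2 - 5*K**2)
z = 704 (z = (-2 + 8) + 698 = 6 + 698 = 704)
z*I(0, q) = 704*(2 - 5*0**2) = 704*(2 - 5*0) = 704*(2 + 0) = 704*2 = 1408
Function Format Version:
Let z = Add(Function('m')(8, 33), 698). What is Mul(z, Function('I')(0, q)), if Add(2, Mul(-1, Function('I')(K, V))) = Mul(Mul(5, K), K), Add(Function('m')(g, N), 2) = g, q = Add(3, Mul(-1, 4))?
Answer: 1408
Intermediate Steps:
q = -1 (q = Add(3, -4) = -1)
Function('m')(g, N) = Add(-2, g)
Function('I')(K, V) = Add(2, Mul(-5, Pow(K, 2))) (Function('I')(K, V) = Add(2, Mul(-1, Mul(Mul(5, K), K))) = Add(2, Mul(-1, Mul(5, Pow(K, 2)))) = Add(2, Mul(-5, Pow(K, 2))))
z = 704 (z = Add(Add(-2, 8), 698) = Add(6, 698) = 704)
Mul(z, Function('I')(0, q)) = Mul(704, Add(2, Mul(-5, Pow(0, 2)))) = Mul(704, Add(2, Mul(-5, 0))) = Mul(704, Add(2, 0)) = Mul(704, 2) = 1408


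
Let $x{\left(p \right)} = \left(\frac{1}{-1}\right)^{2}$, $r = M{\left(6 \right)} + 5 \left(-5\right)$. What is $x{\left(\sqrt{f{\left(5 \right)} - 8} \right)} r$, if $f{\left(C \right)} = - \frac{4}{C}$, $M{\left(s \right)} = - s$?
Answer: $-31$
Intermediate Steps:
$r = -31$ ($r = \left(-1\right) 6 + 5 \left(-5\right) = -6 - 25 = -31$)
$x{\left(p \right)} = 1$ ($x{\left(p \right)} = \left(-1\right)^{2} = 1$)
$x{\left(\sqrt{f{\left(5 \right)} - 8} \right)} r = 1 \left(-31\right) = -31$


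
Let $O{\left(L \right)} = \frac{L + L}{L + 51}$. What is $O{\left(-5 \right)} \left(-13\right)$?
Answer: $\frac{65}{23} \approx 2.8261$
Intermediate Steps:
$O{\left(L \right)} = \frac{2 L}{51 + L}$
$O{\left(-5 \right)} \left(-13\right) = 2 \left(-5\right) \frac{1}{51 - 5} \left(-13\right) = 2 \left(-5\right) \frac{1}{46} \left(-13\right) = \left(- \frac{5}{23}\right) \left(-13\right) = \frac{65}{23}$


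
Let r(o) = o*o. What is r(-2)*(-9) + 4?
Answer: -32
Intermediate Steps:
r(o) = o**2
r(-2)*(-9) + 4 = (-2)**2*(-9) + 4 = 4*(-9) + 4 = -36 + 4 = -32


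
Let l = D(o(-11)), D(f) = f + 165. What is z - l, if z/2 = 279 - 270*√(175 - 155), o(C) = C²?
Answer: 272 - 1080*√5 ≈ -2143.0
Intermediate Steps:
D(f) = 165 + f
l = 286 (l = 165 + (-11)² = 165 + 121 = 286)
z = 558 - 1080*√5 (z = 2*(279 - 270*√(175 - 155)) = 2*(279 - 540*√5) = 558 - 1080*√5 ≈ -1857.0)
z - l = (558 - 1080*√5) - 1*286 = (558 - 1080*√5) - 286 = 272 - 1080*√5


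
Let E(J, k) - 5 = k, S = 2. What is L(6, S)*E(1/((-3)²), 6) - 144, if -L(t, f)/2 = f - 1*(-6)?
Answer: -320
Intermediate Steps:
L(t, f) = -12 - 2*f (L(t, f) = -2*(f - 1*(-6)) = -2*(f + 6) = -2*(6 + f) = -12 - 2*f)
E(J, k) = 5 + k
L(6, S)*E(1/((-3)²), 6) - 144 = (-12 - 2*2)*(5 + 6) - 144 = (-12 - 4)*11 - 144 = -16*11 - 144 = -176 - 144 = -320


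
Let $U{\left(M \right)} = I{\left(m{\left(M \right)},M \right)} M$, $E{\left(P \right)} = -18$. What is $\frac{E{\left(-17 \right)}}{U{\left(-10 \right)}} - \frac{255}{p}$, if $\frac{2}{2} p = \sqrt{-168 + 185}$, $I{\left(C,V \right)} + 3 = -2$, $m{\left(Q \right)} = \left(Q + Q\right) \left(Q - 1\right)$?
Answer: $- \frac{9}{25} - 15 \sqrt{17} \approx -62.207$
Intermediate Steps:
$m{\left(Q \right)} = 2 Q \left(-1 + Q\right)$
$I{\left(C,V \right)} = -5$ ($I{\left(C,V \right)} = -3 - 2 = -5$)
$U{\left(M \right)} = - 5 M$
$p = \sqrt{17}$ ($p = \sqrt{-168 + 185} = \sqrt{17} \approx 4.1231$)
$\frac{E{\left(-17 \right)}}{U{\left(-10 \right)}} - \frac{255}{p} = - \frac{18}{\left(-5\right) \left(-10\right)} - \frac{255}{\sqrt{17}} = - \frac{18}{50} - 255 \frac{\sqrt{17}}{17} = \left(-18\right) \frac{1}{50} - 15 \sqrt{17} = - \frac{9}{25} - 15 \sqrt{17}$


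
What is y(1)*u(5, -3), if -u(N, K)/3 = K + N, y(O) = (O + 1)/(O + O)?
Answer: -6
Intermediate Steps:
y(O) = (1 + O)/(2*O) (y(O) = (1 + O)/((2*O)) = (1 + O)*(1/(2*O)) = (1 + O)/(2*O))
u(N, K) = -3*K - 3*N (u(N, K) = -3*(K + N) = -3*K - 3*N)
y(1)*u(5, -3) = ((1/2)*(1 + 1)/1)*(-3*(-3) - 3*5) = ((1/2)*1*2)*(9 - 15) = 1*(-6) = -6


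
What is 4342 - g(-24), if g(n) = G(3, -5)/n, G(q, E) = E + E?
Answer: 52099/12 ≈ 4341.6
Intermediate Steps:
G(q, E) = 2*E
g(n) = -10/n (g(n) = (2*(-5))/n = -10/n)
4342 - g(-24) = 4342 - (-10)/(-24) = 4342 - (-10)*(-1)/24 = 4342 - 1*5/12 = 4342 - 5/12 = 52099/12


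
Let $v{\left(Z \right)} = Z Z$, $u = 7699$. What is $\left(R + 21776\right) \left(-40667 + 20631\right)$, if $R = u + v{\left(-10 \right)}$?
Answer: $-592564700$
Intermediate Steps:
$v{\left(Z \right)} = Z^{2}$
$R = 7799$ ($R = 7699 + \left(-10\right)^{2} = 7699 + 100 = 7799$)
$\left(R + 21776\right) \left(-40667 + 20631\right) = \left(7799 + 21776\right) \left(-40667 + 20631\right) = 29575 \left(-20036\right) = -592564700$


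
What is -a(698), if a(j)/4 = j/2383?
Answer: -2792/2383 ≈ -1.1716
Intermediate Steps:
a(j) = 4*j/2383 (a(j) = 4*(j/2383) = 4*j/2383)
-a(698) = -4*698/2383 = -1*2792/2383 = -2792/2383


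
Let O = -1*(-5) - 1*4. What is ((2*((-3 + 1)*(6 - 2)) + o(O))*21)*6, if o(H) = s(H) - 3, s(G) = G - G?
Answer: -2394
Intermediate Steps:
s(G) = 0
O = 1 (O = 5 - 4 = 1)
o(H) = -3 (o(H) = 0 - 3 = -3)
((2*((-3 + 1)*(6 - 2)) + o(O))*21)*6 = ((2*((-3 + 1)*(6 - 2)) - 3)*21)*6 = ((2*(-2*4) - 3)*21)*6 = ((2*(-8) - 3)*21)*6 = ((-16 - 3)*21)*6 = -19*21*6 = -399*6 = -2394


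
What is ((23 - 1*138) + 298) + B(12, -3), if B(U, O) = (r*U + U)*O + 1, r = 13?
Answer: -320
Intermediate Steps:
B(U, O) = 1 + 14*O*U (B(U, O) = (13*U + U)*O + 1 = (14*U)*O + 1 = 14*O*U + 1 = 1 + 14*O*U)
((23 - 1*138) + 298) + B(12, -3) = ((23 - 1*138) + 298) + (1 + 14*(-3)*12) = ((23 - 138) + 298) + (1 - 504) = (-115 + 298) - 503 = 183 - 503 = -320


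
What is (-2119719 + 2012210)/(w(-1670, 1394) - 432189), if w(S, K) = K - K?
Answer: 107509/432189 ≈ 0.24875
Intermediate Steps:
w(S, K) = 0
(-2119719 + 2012210)/(w(-1670, 1394) - 432189) = (-2119719 + 2012210)/(0 - 432189) = -107509/(-432189) = -107509*(-1/432189) = 107509/432189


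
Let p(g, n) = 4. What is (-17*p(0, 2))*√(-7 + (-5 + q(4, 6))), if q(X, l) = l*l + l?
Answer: -68*√30 ≈ -372.45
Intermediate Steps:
q(X, l) = l + l² (q(X, l) = l² + l = l + l²)
(-17*p(0, 2))*√(-7 + (-5 + q(4, 6))) = (-17*4)*√(-7 + (-5 + 6*(1 + 6))) = -68*√(-7 + (-5 + 6*7)) = -68*√(-7 + (-5 + 42)) = -68*√(-7 + 37) = -68*√30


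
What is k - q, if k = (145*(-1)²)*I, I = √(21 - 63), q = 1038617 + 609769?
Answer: -1648386 + 145*I*√42 ≈ -1.6484e+6 + 939.71*I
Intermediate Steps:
q = 1648386
I = I*√42 (I = √(-42) = I*√42 ≈ 6.4807*I)
k = 145*I*√42 (k = (145*(-1)²)*(I*√42) = (145*1)*(I*√42) = 145*(I*√42) = 145*I*√42 ≈ 939.71*I)
k - q = 145*I*√42 - 1*1648386 = 145*I*√42 - 1648386 = -1648386 + 145*I*√42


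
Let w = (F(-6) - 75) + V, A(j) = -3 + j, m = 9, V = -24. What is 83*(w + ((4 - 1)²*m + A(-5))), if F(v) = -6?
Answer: -2656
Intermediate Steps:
w = -105 (w = (-6 - 75) - 24 = -81 - 24 = -105)
83*(w + ((4 - 1)²*m + A(-5))) = 83*(-105 + ((4 - 1)²*9 + (-3 - 5))) = 83*(-105 + (3²*9 - 8)) = 83*(-105 + (9*9 - 8)) = 83*(-105 + (81 - 8)) = 83*(-105 + 73) = 83*(-32) = -2656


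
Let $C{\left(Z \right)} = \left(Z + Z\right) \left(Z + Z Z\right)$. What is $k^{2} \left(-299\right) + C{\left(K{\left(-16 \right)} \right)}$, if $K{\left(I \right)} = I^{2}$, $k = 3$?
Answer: $33682813$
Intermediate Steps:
$C{\left(Z \right)} = 2 Z \left(Z + Z^{2}\right)$
$k^{2} \left(-299\right) + C{\left(K{\left(-16 \right)} \right)} = 3^{2} \left(-299\right) + 2 \left(\left(-16\right)^{2}\right)^{2} \left(1 + \left(-16\right)^{2}\right) = 9 \left(-299\right) + 2 \cdot 256^{2} \left(1 + 256\right) = -2691 + 2 \cdot 65536 \cdot 257 = -2691 + 33685504 = 33682813$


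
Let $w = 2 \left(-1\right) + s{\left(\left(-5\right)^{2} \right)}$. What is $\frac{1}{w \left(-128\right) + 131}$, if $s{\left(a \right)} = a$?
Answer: $- \frac{1}{2813} \approx -0.00035549$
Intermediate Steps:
$w = 23$ ($w = 2 \left(-1\right) + \left(-5\right)^{2} = -2 + 25 = 23$)
$\frac{1}{w \left(-128\right) + 131} = \frac{1}{23 \left(-128\right) + 131} = \frac{1}{-2944 + 131} = \frac{1}{-2813} = - \frac{1}{2813}$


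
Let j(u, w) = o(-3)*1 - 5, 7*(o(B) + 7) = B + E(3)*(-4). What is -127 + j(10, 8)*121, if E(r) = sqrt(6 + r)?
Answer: -12868/7 ≈ -1838.3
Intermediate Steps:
o(B) = -61/7 + B/7 (o(B) = -7 + (B + sqrt(6 + 3)*(-4))/7 = -7 + (B + sqrt(9)*(-4))/7 = -7 + (B + 3*(-4))/7 = -7 + (B - 12)/7 = -7 + (-12 + B)/7 = -7 + (-12/7 + B/7) = -61/7 + B/7)
j(u, w) = -99/7 (j(u, w) = (-61/7 + (1/7)*(-3))*1 - 5 = (-61/7 - 3/7)*1 - 5 = -64/7*1 - 5 = -64/7 - 5 = -99/7)
-127 + j(10, 8)*121 = -127 - 99/7*121 = -127 - 11979/7 = -12868/7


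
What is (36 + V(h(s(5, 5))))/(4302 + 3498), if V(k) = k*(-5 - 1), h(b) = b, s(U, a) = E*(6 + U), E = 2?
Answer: -4/325 ≈ -0.012308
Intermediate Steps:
s(U, a) = 12 + 2*U (s(U, a) = 2*(6 + U) = 12 + 2*U)
V(k) = -6*k (V(k) = k*(-6) = -6*k)
(36 + V(h(s(5, 5))))/(4302 + 3498) = (36 - 6*(12 + 2*5))/(4302 + 3498) = (36 - 6*(12 + 10))/7800 = (36 - 6*22)*(1/7800) = (36 - 132)*(1/7800) = -96*1/7800 = -4/325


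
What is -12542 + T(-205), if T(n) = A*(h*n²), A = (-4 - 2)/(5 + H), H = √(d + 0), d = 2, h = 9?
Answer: -11635216/23 + 2269350*√2/23 ≈ -3.6634e+5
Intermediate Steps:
H = √2 (H = √(2 + 0) = √2 ≈ 1.4142)
A = -6/(5 + √2) (A = (-4 - 2)/(5 + √2) = -6/(5 + √2) ≈ -0.93542)
T(n) = 9*n²*(-30/23 + 6*√2/23) (T(n) = (-30/23 + 6*√2/23)*(9*n²) = 9*n²*(-30/23 + 6*√2/23))
-12542 + T(-205) = -12542 + (-270/23*(-205)² + (54/23)*√2*(-205)²) = -12542 + (-270/23*42025 + (54/23)*√2*42025) = -12542 + (-11346750/23 + 2269350*√2/23) = -11635216/23 + 2269350*√2/23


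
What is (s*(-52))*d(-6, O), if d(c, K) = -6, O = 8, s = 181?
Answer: 56472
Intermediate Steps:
(s*(-52))*d(-6, O) = (181*(-52))*(-6) = -9412*(-6) = 56472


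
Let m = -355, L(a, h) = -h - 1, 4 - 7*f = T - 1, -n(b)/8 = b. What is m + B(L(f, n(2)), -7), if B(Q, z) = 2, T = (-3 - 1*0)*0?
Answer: -353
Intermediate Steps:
T = 0 (T = (-3 + 0)*0 = -3*0 = 0)
n(b) = -8*b
f = 5/7 (f = 4/7 - (0 - 1)/7 = 4/7 - ⅐*(-1) = 4/7 + ⅐ = 5/7 ≈ 0.71429)
L(a, h) = -1 - h
m + B(L(f, n(2)), -7) = -355 + 2 = -353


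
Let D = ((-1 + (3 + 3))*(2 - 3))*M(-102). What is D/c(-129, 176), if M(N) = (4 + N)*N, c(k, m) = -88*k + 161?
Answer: -49980/11513 ≈ -4.3412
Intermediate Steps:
c(k, m) = 161 - 88*k
M(N) = N*(4 + N)
D = -49980 (D = ((-1 + (3 + 3))*(2 - 3))*(-102*(4 - 102)) = ((-1 + 6)*(-1))*(-102*(-98)) = (5*(-1))*9996 = -5*9996 = -49980)
D/c(-129, 176) = -49980/(161 - 88*(-129)) = -49980/(161 + 11352) = -49980/11513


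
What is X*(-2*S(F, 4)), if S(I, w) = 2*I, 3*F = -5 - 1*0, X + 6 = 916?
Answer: 18200/3 ≈ 6066.7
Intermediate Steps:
X = 910 (X = -6 + 916 = 910)
F = -5/3 (F = (-5 - 1*0)/3 = (-5 + 0)/3 = (⅓)*(-5) = -5/3 ≈ -1.6667)
X*(-2*S(F, 4)) = 910*(-4*(-5)/3) = 910*(-2*(-10/3)) = 910*(20/3) = 18200/3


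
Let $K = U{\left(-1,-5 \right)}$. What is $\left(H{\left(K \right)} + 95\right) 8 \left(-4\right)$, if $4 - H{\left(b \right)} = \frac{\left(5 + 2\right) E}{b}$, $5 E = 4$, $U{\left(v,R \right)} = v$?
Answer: $- \frac{16736}{5} \approx -3347.2$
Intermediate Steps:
$E = \frac{4}{5}$ ($E = \frac{1}{5} \cdot 4 = \frac{4}{5} \approx 0.8$)
$K = -1$
$H{\left(b \right)} = 4 - \frac{28}{5 b}$ ($H{\left(b \right)} = 4 - \frac{\left(5 + 2\right) \frac{4}{5}}{b} = 4 - \frac{7 \cdot \frac{4}{5}}{b} = 4 - \frac{28}{5 b}$)
$\left(H{\left(K \right)} + 95\right) 8 \left(-4\right) = \left(\left(4 - \frac{28}{5 \left(-1\right)}\right) + 95\right) 8 \left(-4\right) = \left(\left(4 - - \frac{28}{5}\right) + 95\right) \left(-32\right) = \left(\left(4 + \frac{28}{5}\right) + 95\right) \left(-32\right) = \left(\frac{48}{5} + 95\right) \left(-32\right) = \frac{523}{5} \left(-32\right) = - \frac{16736}{5}$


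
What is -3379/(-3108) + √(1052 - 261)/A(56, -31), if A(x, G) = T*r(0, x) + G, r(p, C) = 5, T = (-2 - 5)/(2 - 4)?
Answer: 3379/3108 - 2*√791/27 ≈ -0.99612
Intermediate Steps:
T = 7/2 (T = -7/(-2) = -7*(-½) = 7/2 ≈ 3.5000)
A(x, G) = 35/2 + G (A(x, G) = (7/2)*5 + G = 35/2 + G)
-3379/(-3108) + √(1052 - 261)/A(56, -31) = -3379/(-3108) + √(1052 - 261)/(35/2 - 31) = -3379*(-1/3108) + √791/(-27/2) = 3379/3108 + √791*(-2/27) = 3379/3108 - 2*√791/27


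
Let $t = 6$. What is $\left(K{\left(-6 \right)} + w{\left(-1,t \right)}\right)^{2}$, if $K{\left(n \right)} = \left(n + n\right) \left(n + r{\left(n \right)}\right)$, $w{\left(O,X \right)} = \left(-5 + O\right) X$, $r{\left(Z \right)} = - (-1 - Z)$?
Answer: $9216$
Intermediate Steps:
$r{\left(Z \right)} = 1 + Z$
$w{\left(O,X \right)} = X \left(-5 + O\right)$
$K{\left(n \right)} = 2 n \left(1 + 2 n\right)$ ($K{\left(n \right)} = \left(n + n\right) \left(n + \left(1 + n\right)\right) = 2 n \left(1 + 2 n\right)$)
$\left(K{\left(-6 \right)} + w{\left(-1,t \right)}\right)^{2} = \left(2 \left(-6\right) \left(1 + 2 \left(-6\right)\right) + 6 \left(-5 - 1\right)\right)^{2} = \left(2 \left(-6\right) \left(1 - 12\right) + 6 \left(-6\right)\right)^{2} = \left(2 \left(-6\right) \left(-11\right) - 36\right)^{2} = \left(132 - 36\right)^{2} = 96^{2} = 9216$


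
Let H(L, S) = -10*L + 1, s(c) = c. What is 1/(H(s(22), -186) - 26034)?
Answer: -1/26253 ≈ -3.8091e-5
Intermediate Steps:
H(L, S) = 1 - 10*L
1/(H(s(22), -186) - 26034) = 1/((1 - 10*22) - 26034) = 1/((1 - 220) - 26034) = 1/(-219 - 26034) = 1/(-26253) = 1*(-1/26253) = -1/26253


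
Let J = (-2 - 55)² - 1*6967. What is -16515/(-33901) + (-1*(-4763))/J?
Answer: -9097063/11458538 ≈ -0.79391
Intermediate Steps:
J = -3718 (J = (-57)² - 6967 = 3249 - 6967 = -3718)
-16515/(-33901) + (-1*(-4763))/J = -16515/(-33901) - 1*(-4763)/(-3718) = -16515*(-1/33901) + 4763*(-1/3718) = 16515/33901 - 433/338 = -9097063/11458538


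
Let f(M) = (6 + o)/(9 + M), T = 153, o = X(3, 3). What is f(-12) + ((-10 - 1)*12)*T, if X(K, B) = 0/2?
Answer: -20198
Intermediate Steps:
X(K, B) = 0 (X(K, B) = 0*(1/2) = 0)
o = 0
f(M) = 6/(9 + M) (f(M) = (6 + 0)/(9 + M) = 6/(9 + M))
f(-12) + ((-10 - 1)*12)*T = 6/(9 - 12) + ((-10 - 1)*12)*153 = 6/(-3) - 11*12*153 = 6*(-1/3) - 132*153 = -2 - 20196 = -20198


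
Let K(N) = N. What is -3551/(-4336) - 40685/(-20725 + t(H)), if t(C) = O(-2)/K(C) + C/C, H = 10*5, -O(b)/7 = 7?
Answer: 12500228199/4493175664 ≈ 2.7820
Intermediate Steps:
O(b) = -49 (O(b) = -7*7 = -49)
H = 50
t(C) = 1 - 49/C (t(C) = -49/C + C/C = -49/C + 1 = 1 - 49/C)
-3551/(-4336) - 40685/(-20725 + t(H)) = -3551/(-4336) - 40685/(-20725 + (-49 + 50)/50) = -3551*(-1/4336) - 40685/(-20725 + (1/50)*1) = 3551/4336 - 40685/(-20725 + 1/50) = 3551/4336 - 40685/(-1036249/50) = 3551/4336 - 40685*(-50/1036249) = 3551/4336 + 2034250/1036249 = 12500228199/4493175664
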